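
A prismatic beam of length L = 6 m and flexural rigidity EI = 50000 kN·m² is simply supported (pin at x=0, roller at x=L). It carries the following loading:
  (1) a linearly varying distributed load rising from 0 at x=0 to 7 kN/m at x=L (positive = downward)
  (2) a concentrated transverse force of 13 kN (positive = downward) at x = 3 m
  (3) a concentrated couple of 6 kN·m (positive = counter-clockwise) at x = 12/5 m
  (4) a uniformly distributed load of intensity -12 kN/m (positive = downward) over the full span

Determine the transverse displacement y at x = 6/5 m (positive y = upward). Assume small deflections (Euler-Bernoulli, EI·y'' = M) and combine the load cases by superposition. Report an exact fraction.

Load 1 — triangular load w₀=7 kN/m (0→w₀ over full span):
  y_1 = -w₀x(7L⁴-10L²x²+3x⁴)/(360LEI) = -7·(6/5)·(7·6⁴-10·6²·(6/5)²+3·(6/5)⁴)/(360·6·50000) = -32508/48828125 m
Load 2 — point force P=13 kN at a=3 m (b=L-a=3):
  y_2 = -Pbx(L²-b²-x²)/(6LEI)  [x≤a] = -13·3·(6/5)·(6²-3²-(6/5)²)/(6·6·50000) = -8307/12500000 m
Load 3 — applied couple M₀=6 kN·m at a=12/5 m (b=L-a=18/5):
  y_3 = (M₀x³/(6L)+C₁x)/EI  [x≤a] with C₁=M₀(3b²-L²)/(6L)=12/25 = (6·(6/5)³/(6·6)+(12/25)·(6/5))/50000 = 27/1562500 m
Load 4 — uniform load w=-12 kN/m over full span:
  y_4 = -wx(L³-2Lx²+x³)/(24EI) = -(-12)·(6/5)·(6³-2·6·(6/5)²+(6/5)³)/(24·50000) = 4698/1953125 m
Superposition: y = Σ y_i = 1706769/1562500000 m ≈ 0.001092 m

y(6/5) = 1706769/1562500000 m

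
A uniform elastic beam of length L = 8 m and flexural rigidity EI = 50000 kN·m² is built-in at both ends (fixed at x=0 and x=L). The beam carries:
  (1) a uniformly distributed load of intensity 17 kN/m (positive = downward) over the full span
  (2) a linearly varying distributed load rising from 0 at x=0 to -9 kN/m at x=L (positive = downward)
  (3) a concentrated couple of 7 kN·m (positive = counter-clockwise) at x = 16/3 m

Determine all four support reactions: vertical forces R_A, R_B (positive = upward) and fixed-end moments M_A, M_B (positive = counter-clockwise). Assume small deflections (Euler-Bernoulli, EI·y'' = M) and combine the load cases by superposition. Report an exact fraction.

Load 1 — uniform load w=17 kN/m over full span:
  R_A = wL/2 = 17·8/2 = 68 kN
  M_A = wL²/12 = 17·8²/12 = 272/3 kN·m
  R_B = wL/2 = 17·8/2 = 68 kN
  M_B = -wL²/12 = -17·8²/12 = -272/3 kN·m
Load 2 — triangular load w₀=-9 kN/m (0→w₀ over full span):
  R_A = 3w₀L/20 = 3·(-9)·8/20 = -54/5 kN
  M_A = w₀L²/30 = (-9)·8²/30 = -96/5 kN·m
  R_B = 7w₀L/20 = 7·(-9)·8/20 = -126/5 kN
  M_B = -w₀L²/20 = -(-9)·8²/20 = 144/5 kN·m
Load 3 — applied couple M₀=7 kN·m at a=16/3 m (b=L-a=8/3):
  R_A = 6M₀ab/L³ = 6·7·(16/3)·(8/3)/8³ = 7/6 kN
  M_A = M₀b(2a-b)/L² = 7·(8/3)·(2·(16/3)-(8/3))/8² = 7/3 kN·m
  R_B = -6M₀ab/L³ = -6·7·(16/3)·(8/3)/8³ = -7/6 kN
  M_B = M₀a(2b-a)/L² = 7·(16/3)·(2·(8/3)-(16/3))/8² = 0 kN·m
Superposition: R_A = 1751/30 kN, M_A = 369/5 kN·m, R_B = 1249/30 kN, M_B = -928/15 kN·m

R_A = 1751/30 kN, M_A = 369/5 kN·m, R_B = 1249/30 kN, M_B = -928/15 kN·m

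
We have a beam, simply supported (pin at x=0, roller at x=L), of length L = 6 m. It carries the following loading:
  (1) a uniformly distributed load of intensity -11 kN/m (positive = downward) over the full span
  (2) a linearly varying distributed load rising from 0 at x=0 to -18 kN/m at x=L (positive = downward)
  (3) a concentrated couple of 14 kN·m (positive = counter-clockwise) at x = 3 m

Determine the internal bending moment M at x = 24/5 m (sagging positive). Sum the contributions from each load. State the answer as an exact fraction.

Load 1 — uniform load w=-11 kN/m over full span:
  M_1 = wx(L-x)/2 = (-11)·(24/5)·(6-(24/5))/2 = -792/25 kN·m
Load 2 — triangular load w₀=-18 kN/m (0→w₀ over full span):
  M_2 = w₀Lx/6 - w₀x³/(6L) = (-18)·6·(24/5)/6 - (-18)·(24/5)³/(6·6) = -3888/125 kN·m
Load 3 — applied couple M₀=14 kN·m at a=3 m (b=L-a=3):
  M_3 = M₀x/L - M₀  [x>a] = 14·(24/5)/6 - 14 = -14/5 kN·m
Superposition: M = Σ M_i = -8198/125 kN·m ≈ -65.584000 kN·m

M(24/5) = -8198/125 kN·m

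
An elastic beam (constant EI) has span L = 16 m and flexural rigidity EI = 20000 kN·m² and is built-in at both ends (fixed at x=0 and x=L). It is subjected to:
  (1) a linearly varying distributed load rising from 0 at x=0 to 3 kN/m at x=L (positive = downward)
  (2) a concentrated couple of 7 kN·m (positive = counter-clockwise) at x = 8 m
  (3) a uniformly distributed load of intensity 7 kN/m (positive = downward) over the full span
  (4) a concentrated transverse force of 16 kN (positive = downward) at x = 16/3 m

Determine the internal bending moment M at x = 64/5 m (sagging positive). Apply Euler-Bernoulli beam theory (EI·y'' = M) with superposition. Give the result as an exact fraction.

Load 1 — triangular load w₀=3 kN/m (0→w₀ over full span):
  M_1 = 3w₀Lx/20 - w₀L²/30 - w₀x³/(6L) = 3·3·16·(64/5)/20 - 3·16²/30 - 3·(64/5)³/(6·16) = 128/125 kN·m
Load 2 — applied couple M₀=7 kN·m at a=8 m (b=L-a=8):
  M_2 = R_Ax - M_A - M₀  [x>a] with R_A=21/32, M_A=7/4 = (21/32)·(64/5) - (7/4) - 7 = -7/20 kN·m
Load 3 — uniform load w=7 kN/m over full span:
  M_3 = wLx/2 - wL²/12 - wx²/2 = 7·16·(64/5)/2 - 7·16²/12 - 7·(64/5)²/2 = -448/75 kN·m
Load 4 — point force P=16 kN at a=16/3 m (b=L-a=32/3):
  M_4 = Pa²(a+3b)(L-x)/L³ - Pa²b/L²  [x>a] = 16·(16/3)²·((16/3)+3·(32/3))·(16-(64/5))/16³ - 16·(16/3)²·(32/3)/16² = -256/45 kN·m
Superposition: M = Σ M_i = -49447/4500 kN·m ≈ -10.988222 kN·m

M(64/5) = -49447/4500 kN·m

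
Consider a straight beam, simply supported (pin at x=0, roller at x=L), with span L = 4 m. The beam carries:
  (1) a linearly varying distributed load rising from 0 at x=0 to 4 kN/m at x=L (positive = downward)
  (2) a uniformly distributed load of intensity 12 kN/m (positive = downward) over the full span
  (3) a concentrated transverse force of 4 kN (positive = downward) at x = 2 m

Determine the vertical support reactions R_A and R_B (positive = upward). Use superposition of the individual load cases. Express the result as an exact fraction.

Load 1 — triangular load w₀=4 kN/m (0→w₀ over full span):
  R_A = w₀L/6 = 4·4/6 = 8/3 kN
  R_B = w₀L/3 = 4·4/3 = 16/3 kN
Load 2 — uniform load w=12 kN/m over full span:
  R_A = wL/2 = 12·4/2 = 24 kN
  R_B = wL/2 = 12·4/2 = 24 kN
Load 3 — point force P=4 kN at a=2 m (b=L-a=2):
  R_A = Pb/L = 4·2/4 = 2 kN
  R_B = Pa/L = 4·2/4 = 2 kN
Superposition: R_A = 86/3 kN, R_B = 94/3 kN

R_A = 86/3 kN, R_B = 94/3 kN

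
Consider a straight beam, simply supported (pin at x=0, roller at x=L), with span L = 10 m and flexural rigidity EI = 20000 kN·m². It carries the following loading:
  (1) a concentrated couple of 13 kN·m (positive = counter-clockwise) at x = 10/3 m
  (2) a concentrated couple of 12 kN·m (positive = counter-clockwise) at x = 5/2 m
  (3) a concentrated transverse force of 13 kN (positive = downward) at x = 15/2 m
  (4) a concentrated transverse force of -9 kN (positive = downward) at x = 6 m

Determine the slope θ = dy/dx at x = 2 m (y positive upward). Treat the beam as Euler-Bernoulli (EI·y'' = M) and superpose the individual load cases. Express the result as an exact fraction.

Load 1 — applied couple M₀=13 kN·m at a=10/3 m (b=L-a=20/3):
  θ_1 = (M₀x²/(2L)+C₁)/EI  [x≤a] with C₁=M₀(3b²-L²)/(6L)=65/9 = (13·2²/(2·10)+(65/9))/20000 = 221/450000 rad
Load 2 — applied couple M₀=12 kN·m at a=5/2 m (b=L-a=15/2):
  θ_2 = (M₀x²/(2L)+C₁)/EI  [x≤a] with C₁=M₀(3b²-L²)/(6L)=55/4 = (12·2²/(2·10)+(55/4))/20000 = 323/400000 rad
Load 3 — point force P=13 kN at a=15/2 m (b=L-a=5/2):
  θ_3 = -Pb(L²-b²-3x²)/(6LEI)  [x≤a] = -13·(5/2)·(10²-(5/2)²-3·2²)/(6·10·20000) = -1417/640000 rad
Load 4 — point force P=-9 kN at a=6 m (b=L-a=4):
  θ_4 = -Pb(L²-b²-3x²)/(6LEI)  [x≤a] = -(-9)·4·(10²-4²-3·2²)/(6·10·20000) = 27/12500 rad
Superposition: θ = Σ θ_i = 35843/28800000 rad ≈ 0.001245 rad

θ(2) = 35843/28800000 rad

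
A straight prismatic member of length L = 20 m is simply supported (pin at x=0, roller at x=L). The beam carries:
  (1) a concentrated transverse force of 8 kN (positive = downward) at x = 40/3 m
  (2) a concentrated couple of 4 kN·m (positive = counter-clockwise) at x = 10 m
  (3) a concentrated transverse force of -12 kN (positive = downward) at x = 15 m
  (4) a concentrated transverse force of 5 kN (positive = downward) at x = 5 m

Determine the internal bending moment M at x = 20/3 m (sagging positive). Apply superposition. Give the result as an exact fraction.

M(20/3) = 142/9 kN·m

Load 1 — point force P=8 kN at a=40/3 m (b=L-a=20/3):
  M_1 = Pbx/L  [x≤a] = 8·(20/3)·(20/3)/20 = 160/9 kN·m
Load 2 — applied couple M₀=4 kN·m at a=10 m (b=L-a=10):
  M_2 = M₀x/L  [x≤a] = 4·(20/3)/20 = 4/3 kN·m
Load 3 — point force P=-12 kN at a=15 m (b=L-a=5):
  M_3 = Pbx/L  [x≤a] = (-12)·5·(20/3)/20 = -20 kN·m
Load 4 — point force P=5 kN at a=5 m (b=L-a=15):
  M_4 = Pa(L-x)/L  [x>a] = 5·5·(20-(20/3))/20 = 50/3 kN·m
Superposition: M = Σ M_i = 142/9 kN·m ≈ 15.777778 kN·m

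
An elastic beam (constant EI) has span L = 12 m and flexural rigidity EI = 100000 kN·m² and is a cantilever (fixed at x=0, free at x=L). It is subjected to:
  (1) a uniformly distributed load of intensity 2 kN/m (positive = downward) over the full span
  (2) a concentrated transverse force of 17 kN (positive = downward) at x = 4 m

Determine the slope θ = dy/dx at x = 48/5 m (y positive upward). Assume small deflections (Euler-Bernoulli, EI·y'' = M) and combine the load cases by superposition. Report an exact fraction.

θ(48/5) = -11053/1562500 rad

Load 1 — uniform load w=2 kN/m over full span:
  θ_1 = -wx(x²-3Lx+3L²)/(6EI) = -2·(48/5)·((48/5)²-3·12·(48/5)+3·12²)/(6·100000) = -2232/390625 rad
Load 2 — point force P=17 kN at a=4 m (b=L-a=8):
  θ_2 = -Pa²/(2EI)  [x>a] = -17·4²/(2·100000) = -17/12500 rad
Superposition: θ = Σ θ_i = -11053/1562500 rad ≈ -0.007074 rad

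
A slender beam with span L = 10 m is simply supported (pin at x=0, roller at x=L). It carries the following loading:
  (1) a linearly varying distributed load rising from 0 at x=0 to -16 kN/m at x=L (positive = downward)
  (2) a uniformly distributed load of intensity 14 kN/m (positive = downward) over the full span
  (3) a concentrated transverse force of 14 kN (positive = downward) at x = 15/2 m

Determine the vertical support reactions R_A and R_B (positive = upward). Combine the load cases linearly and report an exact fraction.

R_A = 281/6 kN, R_B = 163/6 kN

Load 1 — triangular load w₀=-16 kN/m (0→w₀ over full span):
  R_A = w₀L/6 = (-16)·10/6 = -80/3 kN
  R_B = w₀L/3 = (-16)·10/3 = -160/3 kN
Load 2 — uniform load w=14 kN/m over full span:
  R_A = wL/2 = 14·10/2 = 70 kN
  R_B = wL/2 = 14·10/2 = 70 kN
Load 3 — point force P=14 kN at a=15/2 m (b=L-a=5/2):
  R_A = Pb/L = 14·(5/2)/10 = 7/2 kN
  R_B = Pa/L = 14·(15/2)/10 = 21/2 kN
Superposition: R_A = 281/6 kN, R_B = 163/6 kN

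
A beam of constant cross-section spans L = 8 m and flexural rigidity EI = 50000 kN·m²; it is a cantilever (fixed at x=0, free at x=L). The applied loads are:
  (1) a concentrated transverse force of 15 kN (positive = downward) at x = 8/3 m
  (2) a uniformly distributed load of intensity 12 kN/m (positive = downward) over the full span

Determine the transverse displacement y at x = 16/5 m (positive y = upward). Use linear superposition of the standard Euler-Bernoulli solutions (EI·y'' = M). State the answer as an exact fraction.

y(16/5) = -1705936/52734375 m

Load 1 — point force P=15 kN at a=8/3 m (b=L-a=16/3):
  y_1 = -Pa²(3x-a)/(6EI)  [x>a] = -15·(8/3)²·(3·(16/5)-(8/3))/(6·50000) = -208/84375 m
Load 2 — uniform load w=12 kN/m over full span:
  y_2 = -wx²(x²-4Lx+6L²)/(24EI) = -12·(16/5)²·((16/5)²-4·8·(16/5)+6·8²)/(24·50000) = -58368/1953125 m
Superposition: y = Σ y_i = -1705936/52734375 m ≈ -0.032350 m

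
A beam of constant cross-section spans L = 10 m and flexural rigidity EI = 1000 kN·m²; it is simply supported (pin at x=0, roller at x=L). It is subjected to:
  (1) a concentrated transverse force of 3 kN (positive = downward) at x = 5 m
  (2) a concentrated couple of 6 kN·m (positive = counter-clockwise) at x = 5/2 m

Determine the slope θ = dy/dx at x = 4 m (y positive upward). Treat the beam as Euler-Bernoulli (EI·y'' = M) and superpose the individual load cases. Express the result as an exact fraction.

θ(4) = -163/40000 rad

Load 1 — point force P=3 kN at a=5 m (b=L-a=5):
  θ_1 = -Pb(L²-b²-3x²)/(6LEI)  [x≤a] = -3·5·(10²-5²-3·4²)/(6·10·1000) = -27/4000 rad
Load 2 — applied couple M₀=6 kN·m at a=5/2 m (b=L-a=15/2):
  θ_2 = (M₀x²/(2L)-M₀(x-a)+C₁)/EI  [x>a] with C₁=M₀(3b²-L²)/(6L)=55/8 = (6·4²/(2·10)-6·(4-(5/2))+(55/8))/1000 = 107/40000 rad
Superposition: θ = Σ θ_i = -163/40000 rad ≈ -0.004075 rad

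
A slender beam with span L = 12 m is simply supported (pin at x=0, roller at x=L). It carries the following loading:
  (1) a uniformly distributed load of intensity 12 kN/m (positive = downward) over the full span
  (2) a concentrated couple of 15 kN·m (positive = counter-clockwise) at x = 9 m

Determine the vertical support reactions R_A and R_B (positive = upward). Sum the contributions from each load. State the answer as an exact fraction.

R_A = 293/4 kN, R_B = 283/4 kN

Load 1 — uniform load w=12 kN/m over full span:
  R_A = wL/2 = 12·12/2 = 72 kN
  R_B = wL/2 = 12·12/2 = 72 kN
Load 2 — applied couple M₀=15 kN·m at a=9 m (b=L-a=3):
  R_A = M₀/L = 15/12 = 5/4 kN
  R_B = -M₀/L = -15/12 = -5/4 kN
Superposition: R_A = 293/4 kN, R_B = 283/4 kN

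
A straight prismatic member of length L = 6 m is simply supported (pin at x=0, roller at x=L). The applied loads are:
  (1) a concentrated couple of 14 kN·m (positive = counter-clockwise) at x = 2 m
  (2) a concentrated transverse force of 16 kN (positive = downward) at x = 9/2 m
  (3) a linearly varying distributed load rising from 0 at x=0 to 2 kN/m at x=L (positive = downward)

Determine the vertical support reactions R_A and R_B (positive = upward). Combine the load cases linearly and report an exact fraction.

R_A = 25/3 kN, R_B = 41/3 kN

Load 1 — applied couple M₀=14 kN·m at a=2 m (b=L-a=4):
  R_A = M₀/L = 14/6 = 7/3 kN
  R_B = -M₀/L = -14/6 = -7/3 kN
Load 2 — point force P=16 kN at a=9/2 m (b=L-a=3/2):
  R_A = Pb/L = 16·(3/2)/6 = 4 kN
  R_B = Pa/L = 16·(9/2)/6 = 12 kN
Load 3 — triangular load w₀=2 kN/m (0→w₀ over full span):
  R_A = w₀L/6 = 2·6/6 = 2 kN
  R_B = w₀L/3 = 2·6/3 = 4 kN
Superposition: R_A = 25/3 kN, R_B = 41/3 kN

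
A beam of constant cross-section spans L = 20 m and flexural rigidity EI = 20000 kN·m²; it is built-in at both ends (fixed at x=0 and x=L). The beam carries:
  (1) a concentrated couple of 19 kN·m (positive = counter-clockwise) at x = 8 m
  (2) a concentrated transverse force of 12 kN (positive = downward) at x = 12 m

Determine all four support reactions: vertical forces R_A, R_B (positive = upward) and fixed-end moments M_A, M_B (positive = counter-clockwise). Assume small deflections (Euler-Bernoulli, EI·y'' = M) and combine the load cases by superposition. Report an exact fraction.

R_A = 699/125 kN, M_A = 633/25 kN·m, R_B = 801/125 kN, M_B = -712/25 kN·m

Load 1 — applied couple M₀=19 kN·m at a=8 m (b=L-a=12):
  R_A = 6M₀ab/L³ = 6·19·8·12/20³ = 171/125 kN
  M_A = M₀b(2a-b)/L² = 19·12·(2·8-12)/20² = 57/25 kN·m
  R_B = -6M₀ab/L³ = -6·19·8·12/20³ = -171/125 kN
  M_B = M₀a(2b-a)/L² = 19·8·(2·12-8)/20² = 152/25 kN·m
Load 2 — point force P=12 kN at a=12 m (b=L-a=8):
  R_A = Pb²(3a+b)/L³ = 12·8²·(3·12+8)/20³ = 528/125 kN
  M_A = Pab²/L² = 12·12·8²/20² = 576/25 kN·m
  R_B = Pa²(a+3b)/L³ = 12·12²·(12+3·8)/20³ = 972/125 kN
  M_B = -Pa²b/L² = -12·12²·8/20² = -864/25 kN·m
Superposition: R_A = 699/125 kN, M_A = 633/25 kN·m, R_B = 801/125 kN, M_B = -712/25 kN·m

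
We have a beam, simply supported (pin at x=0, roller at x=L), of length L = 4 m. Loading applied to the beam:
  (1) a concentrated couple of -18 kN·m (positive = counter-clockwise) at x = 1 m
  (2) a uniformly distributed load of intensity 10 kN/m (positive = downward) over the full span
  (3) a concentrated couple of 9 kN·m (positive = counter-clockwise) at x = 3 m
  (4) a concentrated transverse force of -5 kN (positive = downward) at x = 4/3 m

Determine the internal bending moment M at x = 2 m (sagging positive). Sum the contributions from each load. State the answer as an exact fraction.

Load 1 — applied couple M₀=-18 kN·m at a=1 m (b=L-a=3):
  M_1 = M₀x/L - M₀  [x>a] = (-18)·2/4 - (-18) = 9 kN·m
Load 2 — uniform load w=10 kN/m over full span:
  M_2 = wx(L-x)/2 = 10·2·(4-2)/2 = 20 kN·m
Load 3 — applied couple M₀=9 kN·m at a=3 m (b=L-a=1):
  M_3 = M₀x/L  [x≤a] = 9·2/4 = 9/2 kN·m
Load 4 — point force P=-5 kN at a=4/3 m (b=L-a=8/3):
  M_4 = Pa(L-x)/L  [x>a] = (-5)·(4/3)·(4-2)/4 = -10/3 kN·m
Superposition: M = Σ M_i = 181/6 kN·m ≈ 30.166667 kN·m

M(2) = 181/6 kN·m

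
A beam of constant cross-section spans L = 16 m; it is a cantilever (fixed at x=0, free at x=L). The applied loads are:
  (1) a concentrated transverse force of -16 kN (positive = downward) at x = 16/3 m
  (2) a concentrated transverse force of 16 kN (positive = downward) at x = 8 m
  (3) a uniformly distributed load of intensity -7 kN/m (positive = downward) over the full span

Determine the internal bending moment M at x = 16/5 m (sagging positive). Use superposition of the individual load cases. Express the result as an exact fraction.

Load 1 — point force P=-16 kN at a=16/3 m (b=L-a=32/3):
  M_1 = -P(a-x)  [x≤a] = -(-16)·((16/3)-(16/5)) = 512/15 kN·m
Load 2 — point force P=16 kN at a=8 m (b=L-a=8):
  M_2 = -P(a-x)  [x≤a] = -16·(8-(16/5)) = -384/5 kN·m
Load 3 — uniform load w=-7 kN/m over full span:
  M_3 = -w(L-x)²/2 = -(-7)·(16-(16/5))²/2 = 14336/25 kN·m
Superposition: M = Σ M_i = 39808/75 kN·m ≈ 530.773333 kN·m

M(16/5) = 39808/75 kN·m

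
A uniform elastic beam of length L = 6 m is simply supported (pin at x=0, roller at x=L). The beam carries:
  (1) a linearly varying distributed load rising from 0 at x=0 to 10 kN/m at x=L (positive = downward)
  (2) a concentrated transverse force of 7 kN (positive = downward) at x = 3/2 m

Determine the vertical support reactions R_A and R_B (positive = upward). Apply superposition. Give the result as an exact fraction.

R_A = 61/4 kN, R_B = 87/4 kN

Load 1 — triangular load w₀=10 kN/m (0→w₀ over full span):
  R_A = w₀L/6 = 10·6/6 = 10 kN
  R_B = w₀L/3 = 10·6/3 = 20 kN
Load 2 — point force P=7 kN at a=3/2 m (b=L-a=9/2):
  R_A = Pb/L = 7·(9/2)/6 = 21/4 kN
  R_B = Pa/L = 7·(3/2)/6 = 7/4 kN
Superposition: R_A = 61/4 kN, R_B = 87/4 kN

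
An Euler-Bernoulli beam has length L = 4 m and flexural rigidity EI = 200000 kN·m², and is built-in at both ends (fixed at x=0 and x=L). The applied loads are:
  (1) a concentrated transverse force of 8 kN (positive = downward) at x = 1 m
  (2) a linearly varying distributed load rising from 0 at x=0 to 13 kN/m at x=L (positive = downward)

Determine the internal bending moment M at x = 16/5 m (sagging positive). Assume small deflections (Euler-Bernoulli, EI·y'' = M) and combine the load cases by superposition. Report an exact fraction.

Load 1 — point force P=8 kN at a=1 m (b=L-a=3):
  M_1 = Pa²(a+3b)(L-x)/L³ - Pa²b/L²  [x>a] = 8·1²·(1+3·3)·(4-(16/5))/4³ - 8·1²·3/4² = -1/2 kN·m
Load 2 — triangular load w₀=13 kN/m (0→w₀ over full span):
  M_2 = 3w₀Lx/20 - w₀L²/30 - w₀x³/(6L) = 3·13·4·(16/5)/20 - 13·4²/30 - 13·(16/5)³/(6·4) = 104/375 kN·m
Superposition: M = Σ M_i = -167/750 kN·m ≈ -0.222667 kN·m

M(16/5) = -167/750 kN·m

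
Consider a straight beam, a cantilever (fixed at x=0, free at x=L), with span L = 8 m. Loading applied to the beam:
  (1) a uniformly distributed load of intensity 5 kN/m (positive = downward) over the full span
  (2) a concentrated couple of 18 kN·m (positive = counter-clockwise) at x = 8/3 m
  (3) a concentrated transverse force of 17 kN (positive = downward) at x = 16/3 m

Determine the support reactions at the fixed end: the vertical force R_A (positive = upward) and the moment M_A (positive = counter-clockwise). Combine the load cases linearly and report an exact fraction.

Load 1 — uniform load w=5 kN/m over full span:
  R_A = wL = 5·8 = 40 kN
  M_A = wL²/2 = 5·8²/2 = 160 kN·m
Load 2 — applied couple M₀=18 kN·m at a=8/3 m (b=L-a=16/3):
  R_A = 0 kN
  M_A = -M₀ = -18 kN·m
Load 3 — point force P=17 kN at a=16/3 m (b=L-a=8/3):
  R_A = P = 17 kN
  M_A = Pa = 17·(16/3) = 272/3 kN·m
Superposition: R_A = 57 kN, M_A = 698/3 kN·m

R_A = 57 kN, M_A = 698/3 kN·m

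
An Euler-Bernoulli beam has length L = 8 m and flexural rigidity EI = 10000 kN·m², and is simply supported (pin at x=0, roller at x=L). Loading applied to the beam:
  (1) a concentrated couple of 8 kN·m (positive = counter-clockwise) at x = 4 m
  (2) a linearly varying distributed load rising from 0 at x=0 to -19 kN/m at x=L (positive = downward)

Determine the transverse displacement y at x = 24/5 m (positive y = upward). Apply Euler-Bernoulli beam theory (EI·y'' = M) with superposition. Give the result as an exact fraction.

Load 1 — applied couple M₀=8 kN·m at a=4 m (b=L-a=4):
  y_1 = (M₀x³/(6L)-M₀(x-a)²/2+C₁x)/EI  [x>a] with C₁=M₀(3b²-L²)/(6L)=-8/3 = (8·(24/5)³/(6·8)-8·((24/5)-4)²/2+(-8/3)·(24/5))/10000 = 24/78125 m
Load 2 — triangular load w₀=-19 kN/m (0→w₀ over full span):
  y_2 = -w₀x(7L⁴-10L²x²+3x⁴)/(360LEI) = -(-19)·(24/5)·(7·8⁴-10·8²·(24/5)²+3·(24/5)⁴)/(360·8·10000) = 1439744/29296875 m
Superposition: y = Σ y_i = 1448744/29296875 m ≈ 0.049450 m

y(24/5) = 1448744/29296875 m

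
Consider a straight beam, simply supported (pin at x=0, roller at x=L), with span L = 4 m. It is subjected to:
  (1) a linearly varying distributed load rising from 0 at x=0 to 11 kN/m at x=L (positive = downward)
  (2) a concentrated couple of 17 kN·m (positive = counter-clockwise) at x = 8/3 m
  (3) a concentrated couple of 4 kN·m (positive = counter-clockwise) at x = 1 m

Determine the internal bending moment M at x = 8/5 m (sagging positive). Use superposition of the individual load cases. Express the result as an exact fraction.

Load 1 — triangular load w₀=11 kN/m (0→w₀ over full span):
  M_1 = w₀Lx/6 - w₀x³/(6L) = 11·4·(8/5)/6 - 11·(8/5)³/(6·4) = 1232/125 kN·m
Load 2 — applied couple M₀=17 kN·m at a=8/3 m (b=L-a=4/3):
  M_2 = M₀x/L  [x≤a] = 17·(8/5)/4 = 34/5 kN·m
Load 3 — applied couple M₀=4 kN·m at a=1 m (b=L-a=3):
  M_3 = M₀x/L - M₀  [x>a] = 4·(8/5)/4 - 4 = -12/5 kN·m
Superposition: M = Σ M_i = 1782/125 kN·m ≈ 14.256000 kN·m

M(8/5) = 1782/125 kN·m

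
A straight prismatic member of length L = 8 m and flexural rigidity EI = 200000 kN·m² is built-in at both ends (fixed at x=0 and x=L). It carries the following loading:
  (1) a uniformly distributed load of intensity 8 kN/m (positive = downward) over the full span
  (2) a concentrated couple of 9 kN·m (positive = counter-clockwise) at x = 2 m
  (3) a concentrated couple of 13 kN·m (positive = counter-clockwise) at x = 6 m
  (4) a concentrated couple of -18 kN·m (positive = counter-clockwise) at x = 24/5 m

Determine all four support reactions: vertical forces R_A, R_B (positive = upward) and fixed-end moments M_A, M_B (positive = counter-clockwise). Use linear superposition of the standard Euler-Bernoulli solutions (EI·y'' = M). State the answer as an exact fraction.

Load 1 — uniform load w=8 kN/m over full span:
  R_A = wL/2 = 8·8/2 = 32 kN
  M_A = wL²/12 = 8·8²/12 = 128/3 kN·m
  R_B = wL/2 = 8·8/2 = 32 kN
  M_B = -wL²/12 = -8·8²/12 = -128/3 kN·m
Load 2 — applied couple M₀=9 kN·m at a=2 m (b=L-a=6):
  R_A = 6M₀ab/L³ = 6·9·2·6/8³ = 81/64 kN
  M_A = M₀b(2a-b)/L² = 9·6·(2·2-6)/8² = -27/16 kN·m
  R_B = -6M₀ab/L³ = -6·9·2·6/8³ = -81/64 kN
  M_B = M₀a(2b-a)/L² = 9·2·(2·6-2)/8² = 45/16 kN·m
Load 3 — applied couple M₀=13 kN·m at a=6 m (b=L-a=2):
  R_A = 6M₀ab/L³ = 6·13·6·2/8³ = 117/64 kN
  M_A = M₀b(2a-b)/L² = 13·2·(2·6-2)/8² = 65/16 kN·m
  R_B = -6M₀ab/L³ = -6·13·6·2/8³ = -117/64 kN
  M_B = M₀a(2b-a)/L² = 13·6·(2·2-6)/8² = -39/16 kN·m
Load 4 — applied couple M₀=-18 kN·m at a=24/5 m (b=L-a=16/5):
  R_A = 6M₀ab/L³ = 6·(-18)·(24/5)·(16/5)/8³ = -81/25 kN
  M_A = M₀b(2a-b)/L² = (-18)·(16/5)·(2·(24/5)-(16/5))/8² = -144/25 kN·m
  R_B = -6M₀ab/L³ = -6·(-18)·(24/5)·(16/5)/8³ = 81/25 kN
  M_B = M₀a(2b-a)/L² = (-18)·(24/5)·(2·(16/5)-(24/5))/8² = -54/25 kN·m
Superposition: R_A = 25483/800 kN, M_A = 23569/600 kN·m, R_B = 25717/800 kN, M_B = -26671/600 kN·m

R_A = 25483/800 kN, M_A = 23569/600 kN·m, R_B = 25717/800 kN, M_B = -26671/600 kN·m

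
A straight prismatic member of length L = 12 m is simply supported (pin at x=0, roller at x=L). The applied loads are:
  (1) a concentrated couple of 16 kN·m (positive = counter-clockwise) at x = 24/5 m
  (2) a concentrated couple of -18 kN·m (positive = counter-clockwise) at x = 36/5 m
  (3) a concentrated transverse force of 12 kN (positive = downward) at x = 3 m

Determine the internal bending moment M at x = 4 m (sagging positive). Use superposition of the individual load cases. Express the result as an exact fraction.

Load 1 — applied couple M₀=16 kN·m at a=24/5 m (b=L-a=36/5):
  M_1 = M₀x/L  [x≤a] = 16·4/12 = 16/3 kN·m
Load 2 — applied couple M₀=-18 kN·m at a=36/5 m (b=L-a=24/5):
  M_2 = M₀x/L  [x≤a] = (-18)·4/12 = -6 kN·m
Load 3 — point force P=12 kN at a=3 m (b=L-a=9):
  M_3 = Pa(L-x)/L  [x>a] = 12·3·(12-4)/12 = 24 kN·m
Superposition: M = Σ M_i = 70/3 kN·m ≈ 23.333333 kN·m

M(4) = 70/3 kN·m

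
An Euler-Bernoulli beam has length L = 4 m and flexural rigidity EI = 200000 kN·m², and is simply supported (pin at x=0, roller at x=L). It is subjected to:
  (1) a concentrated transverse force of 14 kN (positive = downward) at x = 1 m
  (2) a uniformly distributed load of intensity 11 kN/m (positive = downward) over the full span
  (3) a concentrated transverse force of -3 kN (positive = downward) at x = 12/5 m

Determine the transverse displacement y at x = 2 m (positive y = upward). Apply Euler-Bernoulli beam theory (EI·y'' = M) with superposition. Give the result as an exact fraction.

y(2) = -11431/50000000 m

Load 1 — point force P=14 kN at a=1 m (b=L-a=3):
  y_1 = -Pa(L-x)(2Lx-a²-x²)/(6LEI)  [x>a] = -14·1·(4-2)·(2·4·2-1²-2²)/(6·4·200000) = -77/1200000 m
Load 2 — uniform load w=11 kN/m over full span:
  y_2 = -wx(L³-2Lx²+x³)/(24EI) = -11·2·(4³-2·4·2²+2³)/(24·200000) = -11/60000 m
Load 3 — point force P=-3 kN at a=12/5 m (b=L-a=8/5):
  y_3 = -Pbx(L²-b²-x²)/(6LEI)  [x≤a] = -(-3)·(8/5)·2·(4²-(8/5)²-2²)/(6·4·200000) = 59/3125000 m
Superposition: y = Σ y_i = -11431/50000000 m ≈ -0.000229 m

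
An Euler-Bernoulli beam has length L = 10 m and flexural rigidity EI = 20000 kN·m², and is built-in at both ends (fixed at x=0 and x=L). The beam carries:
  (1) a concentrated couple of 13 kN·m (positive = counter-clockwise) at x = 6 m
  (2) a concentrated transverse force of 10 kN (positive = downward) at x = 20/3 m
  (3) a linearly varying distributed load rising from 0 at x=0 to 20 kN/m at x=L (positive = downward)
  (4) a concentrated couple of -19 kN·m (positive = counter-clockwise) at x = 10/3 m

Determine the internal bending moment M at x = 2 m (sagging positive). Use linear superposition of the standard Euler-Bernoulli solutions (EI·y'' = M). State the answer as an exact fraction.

Load 1 — applied couple M₀=13 kN·m at a=6 m (b=L-a=4):
  M_1 = R_Ax - M_A  [x≤a] with R_A=234/125, M_A=104/25 = (234/125)·2 - (104/25) = -52/125 kN·m
Load 2 — point force P=10 kN at a=20/3 m (b=L-a=10/3):
  M_2 = Pb²(3a+b)x/L³ - Pab²/L²  [x≤a] = 10·(10/3)²·(3·(20/3)+(10/3))·2/10³ - 10·(20/3)·(10/3)²/10² = -20/9 kN·m
Load 3 — triangular load w₀=20 kN/m (0→w₀ over full span):
  M_3 = 3w₀Lx/20 - w₀L²/30 - w₀x³/(6L) = 3·20·10·2/20 - 20·10²/30 - 20·2³/(6·10) = -28/3 kN·m
Load 4 — applied couple M₀=-19 kN·m at a=10/3 m (b=L-a=20/3):
  M_4 = R_Ax - M_A  [x≤a] with R_A=-38/15, M_A=0 = (-38/15)·2 - 0 = -76/15 kN·m
Superposition: M = Σ M_i = -19168/1125 kN·m ≈ -17.038222 kN·m

M(2) = -19168/1125 kN·m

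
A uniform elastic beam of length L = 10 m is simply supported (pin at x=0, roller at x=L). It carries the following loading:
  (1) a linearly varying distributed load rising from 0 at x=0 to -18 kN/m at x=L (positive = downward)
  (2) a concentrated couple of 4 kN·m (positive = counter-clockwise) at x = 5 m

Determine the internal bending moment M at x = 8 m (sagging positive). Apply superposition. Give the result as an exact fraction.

Load 1 — triangular load w₀=-18 kN/m (0→w₀ over full span):
  M_1 = w₀Lx/6 - w₀x³/(6L) = (-18)·10·8/6 - (-18)·8³/(6·10) = -432/5 kN·m
Load 2 — applied couple M₀=4 kN·m at a=5 m (b=L-a=5):
  M_2 = M₀x/L - M₀  [x>a] = 4·8/10 - 4 = -4/5 kN·m
Superposition: M = Σ M_i = -436/5 kN·m ≈ -87.200000 kN·m

M(8) = -436/5 kN·m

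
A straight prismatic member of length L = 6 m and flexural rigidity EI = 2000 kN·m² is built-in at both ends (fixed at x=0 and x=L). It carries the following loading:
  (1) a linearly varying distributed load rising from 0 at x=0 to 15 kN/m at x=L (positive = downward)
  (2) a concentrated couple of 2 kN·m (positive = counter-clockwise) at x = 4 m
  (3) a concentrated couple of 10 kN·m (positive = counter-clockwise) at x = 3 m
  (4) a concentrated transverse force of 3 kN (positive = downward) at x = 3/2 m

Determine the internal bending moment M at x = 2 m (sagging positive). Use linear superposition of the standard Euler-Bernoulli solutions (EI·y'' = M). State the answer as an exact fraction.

Load 1 — triangular load w₀=15 kN/m (0→w₀ over full span):
  M_1 = 3w₀Lx/20 - w₀L²/30 - w₀x³/(6L) = 3·15·6·2/20 - 15·6²/30 - 15·2³/(6·6) = 17/3 kN·m
Load 2 — applied couple M₀=2 kN·m at a=4 m (b=L-a=2):
  M_2 = R_Ax - M_A  [x≤a] with R_A=4/9, M_A=2/3 = (4/9)·2 - (2/3) = 2/9 kN·m
Load 3 — applied couple M₀=10 kN·m at a=3 m (b=L-a=3):
  M_3 = R_Ax - M_A  [x≤a] with R_A=5/2, M_A=5/2 = (5/2)·2 - (5/2) = 5/2 kN·m
Load 4 — point force P=3 kN at a=3/2 m (b=L-a=9/2):
  M_4 = Pa²(a+3b)(L-x)/L³ - Pa²b/L²  [x>a] = 3·(3/2)²·((3/2)+3·(9/2))·(6-2)/6³ - 3·(3/2)²·(9/2)/6² = 33/32 kN·m
Superposition: M = Σ M_i = 2713/288 kN·m ≈ 9.420139 kN·m

M(2) = 2713/288 kN·m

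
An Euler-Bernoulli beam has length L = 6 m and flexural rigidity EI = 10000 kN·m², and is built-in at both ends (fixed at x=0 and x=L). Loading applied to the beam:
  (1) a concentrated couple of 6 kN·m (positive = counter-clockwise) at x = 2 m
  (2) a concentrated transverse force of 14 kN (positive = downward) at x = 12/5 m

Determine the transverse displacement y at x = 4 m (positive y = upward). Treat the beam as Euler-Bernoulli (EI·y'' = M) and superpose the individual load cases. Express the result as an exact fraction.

y(4) = -2063/2812500 m

Load 1 — applied couple M₀=6 kN·m at a=2 m (b=L-a=4):
  y_1 = (R_Ax³/6 - M_Ax²/2 - M₀(x-a)²/2)/EI  [x>a] with R_A=4/3, M_A=0 = ((4/3)·4³/6 - 0·4²/2 - 6·(4-2)²/2)/10000 = 1/4500 m
Load 2 — point force P=14 kN at a=12/5 m (b=L-a=18/5):
  y_2 = -Pa²(L-x)²(3bL-(3b+a)(L-x))/(6L³EI)  [x>a] = -14·(12/5)²·(6-4)²·(3·(18/5)·6-(3·(18/5)+(12/5))·(6-4))/(6·6³·10000) = -224/234375 m
Superposition: y = Σ y_i = -2063/2812500 m ≈ -0.000734 m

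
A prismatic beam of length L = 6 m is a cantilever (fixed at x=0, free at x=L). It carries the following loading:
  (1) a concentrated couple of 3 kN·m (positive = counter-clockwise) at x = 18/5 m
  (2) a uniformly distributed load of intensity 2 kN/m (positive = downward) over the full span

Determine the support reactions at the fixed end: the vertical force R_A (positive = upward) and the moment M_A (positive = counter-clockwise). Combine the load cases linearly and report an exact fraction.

Load 1 — applied couple M₀=3 kN·m at a=18/5 m (b=L-a=12/5):
  R_A = 0 kN
  M_A = -M₀ = -3 kN·m
Load 2 — uniform load w=2 kN/m over full span:
  R_A = wL = 2·6 = 12 kN
  M_A = wL²/2 = 2·6²/2 = 36 kN·m
Superposition: R_A = 12 kN, M_A = 33 kN·m

R_A = 12 kN, M_A = 33 kN·m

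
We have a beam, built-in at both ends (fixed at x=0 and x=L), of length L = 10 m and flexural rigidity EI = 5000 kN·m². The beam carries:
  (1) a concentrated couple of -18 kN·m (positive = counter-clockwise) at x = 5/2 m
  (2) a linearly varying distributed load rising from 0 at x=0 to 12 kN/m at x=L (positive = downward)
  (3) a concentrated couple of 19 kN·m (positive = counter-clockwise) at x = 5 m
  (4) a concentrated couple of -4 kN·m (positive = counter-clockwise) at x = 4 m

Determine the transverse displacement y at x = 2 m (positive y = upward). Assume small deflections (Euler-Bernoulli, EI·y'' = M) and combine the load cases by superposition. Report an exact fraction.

y(2) = -35639/2500000 m

Load 1 — applied couple M₀=-18 kN·m at a=5/2 m (b=L-a=15/2):
  y_1 = (R_Ax³/6 - M_Ax²/2)/EI  [x≤a] with R_A=-81/40, M_A=27/8 = ((-81/40)·2³/6 - (27/8)·2²/2)/5000 = -189/100000 m
Load 2 — triangular load w₀=12 kN/m (0→w₀ over full span):
  y_2 = -w₀x²(L-x)²(x+2L)/(120LEI) = -12·2²·(10-2)²·(2+2·10)/(120·10·5000) = -176/15625 m
Load 3 — applied couple M₀=19 kN·m at a=5 m (b=L-a=5):
  y_3 = (R_Ax³/6 - M_Ax²/2)/EI  [x≤a] with R_A=57/20, M_A=19/4 = ((57/20)·2³/6 - (19/4)·2²/2)/5000 = -57/50000 m
Load 4 — applied couple M₀=-4 kN·m at a=4 m (b=L-a=6):
  y_4 = (R_Ax³/6 - M_Ax²/2)/EI  [x≤a] with R_A=-72/125, M_A=-12/25 = ((-72/125)·2³/6 - (-12/25)·2²/2)/5000 = 3/78125 m
Superposition: y = Σ y_i = -35639/2500000 m ≈ -0.014256 m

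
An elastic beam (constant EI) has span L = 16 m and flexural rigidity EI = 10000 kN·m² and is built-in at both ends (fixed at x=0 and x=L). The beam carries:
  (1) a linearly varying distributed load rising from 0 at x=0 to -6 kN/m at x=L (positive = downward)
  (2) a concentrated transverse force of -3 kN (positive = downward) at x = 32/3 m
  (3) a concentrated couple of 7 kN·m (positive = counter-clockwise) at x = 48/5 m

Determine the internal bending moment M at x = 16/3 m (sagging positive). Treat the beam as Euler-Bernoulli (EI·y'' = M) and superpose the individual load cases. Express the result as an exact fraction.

M(16/3) = -3508/225 kN·m

Load 1 — triangular load w₀=-6 kN/m (0→w₀ over full span):
  M_1 = 3w₀Lx/20 - w₀L²/30 - w₀x³/(6L) = 3·(-6)·16·(16/3)/20 - (-6)·16²/30 - (-6)·(16/3)³/(6·16) = -2176/135 kN·m
Load 2 — point force P=-3 kN at a=32/3 m (b=L-a=16/3):
  M_2 = Pb²(3a+b)x/L³ - Pab²/L²  [x≤a] = (-3)·(16/3)²·(3·(32/3)+(16/3))·(16/3)/16³ - (-3)·(32/3)·(16/3)²/16² = -16/27 kN·m
Load 3 — applied couple M₀=7 kN·m at a=48/5 m (b=L-a=32/5):
  M_3 = R_Ax - M_A  [x≤a] with R_A=63/100, M_A=56/25 = (63/100)·(16/3) - (56/25) = 28/25 kN·m
Superposition: M = Σ M_i = -3508/225 kN·m ≈ -15.591111 kN·m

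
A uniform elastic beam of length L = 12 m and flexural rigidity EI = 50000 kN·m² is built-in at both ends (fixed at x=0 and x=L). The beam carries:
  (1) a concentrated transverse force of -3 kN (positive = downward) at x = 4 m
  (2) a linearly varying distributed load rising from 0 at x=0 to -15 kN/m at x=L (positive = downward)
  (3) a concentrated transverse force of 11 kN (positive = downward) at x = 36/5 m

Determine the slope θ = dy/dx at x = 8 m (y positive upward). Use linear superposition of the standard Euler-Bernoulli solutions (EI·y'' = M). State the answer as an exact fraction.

Load 1 — point force P=-3 kN at a=4 m (b=L-a=8):
  θ_1 = Pa²(L-x)(2bL-(3b+a)(L-x))/(2L³EI)  [x>a] = (-3)·4²·(12-8)·(2·8·12-(3·8+4)·(12-8))/(2·12³·50000) = -1/11250 rad
Load 2 — triangular load w₀=-15 kN/m (0→w₀ over full span):
  θ_2 = -w₀(2x(L-x)(L-2x)(x+2L)+x²(L-x)²)/(120LEI) = -(-15)·(2·8·(12-8)·(12-2·8)·(8+2·12)+8²·(12-8)²)/(120·12·50000) = -14/9375 rad
Load 3 — point force P=11 kN at a=36/5 m (b=L-a=24/5):
  θ_3 = Pa²(L-x)(2bL-(3b+a)(L-x))/(2L³EI)  [x>a] = 11·(36/5)²·(12-8)·(2·(24/5)·12-(3·(24/5)+(36/5))·(12-8))/(2·12³·50000) = 297/781250 rad
Superposition: θ = Σ θ_i = -4226/3515625 rad ≈ -0.001202 rad

θ(8) = -4226/3515625 rad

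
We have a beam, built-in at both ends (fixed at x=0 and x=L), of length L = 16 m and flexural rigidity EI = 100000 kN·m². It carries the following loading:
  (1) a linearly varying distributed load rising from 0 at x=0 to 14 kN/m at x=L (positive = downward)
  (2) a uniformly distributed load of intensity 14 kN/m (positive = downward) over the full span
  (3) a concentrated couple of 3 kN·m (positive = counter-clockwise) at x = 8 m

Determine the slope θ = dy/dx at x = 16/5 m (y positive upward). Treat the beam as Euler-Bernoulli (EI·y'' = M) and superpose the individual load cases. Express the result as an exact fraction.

θ(16/5) = -157921/23437500 rad

Load 1 — triangular load w₀=14 kN/m (0→w₀ over full span):
  θ_1 = -w₀(2x(L-x)(L-2x)(x+2L)+x²(L-x)²)/(120LEI) = -14·(2·(16/5)·(16-(16/5))·(16-2·(16/5))·((16/5)+2·16)+(16/5)²·(16-(16/5))²)/(120·16·100000) = -12544/5859375 rad
Load 2 — uniform load w=14 kN/m over full span:
  θ_2 = -wx(L-x)(L-2x)/(12EI) = -14·(16/5)·(16-(16/5))·(16-2·(16/5))/(12·100000) = -1792/390625 rad
Load 3 — applied couple M₀=3 kN·m at a=8 m (b=L-a=8):
  θ_3 = (R_Ax²/2 - M_Ax)/EI  [x≤a] with R_A=9/32, M_A=3/4 = ((9/32)·(16/5)²/2 - (3/4)·(16/5))/100000 = -3/312500 rad
Superposition: θ = Σ θ_i = -157921/23437500 rad ≈ -0.006738 rad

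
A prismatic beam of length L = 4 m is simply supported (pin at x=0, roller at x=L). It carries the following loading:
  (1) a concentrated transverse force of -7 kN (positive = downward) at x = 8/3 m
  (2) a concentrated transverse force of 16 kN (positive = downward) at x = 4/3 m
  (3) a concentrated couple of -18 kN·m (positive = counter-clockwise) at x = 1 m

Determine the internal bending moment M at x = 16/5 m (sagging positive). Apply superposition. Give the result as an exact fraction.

M(16/5) = 62/15 kN·m

Load 1 — point force P=-7 kN at a=8/3 m (b=L-a=4/3):
  M_1 = Pa(L-x)/L  [x>a] = (-7)·(8/3)·(4-(16/5))/4 = -56/15 kN·m
Load 2 — point force P=16 kN at a=4/3 m (b=L-a=8/3):
  M_2 = Pa(L-x)/L  [x>a] = 16·(4/3)·(4-(16/5))/4 = 64/15 kN·m
Load 3 — applied couple M₀=-18 kN·m at a=1 m (b=L-a=3):
  M_3 = M₀x/L - M₀  [x>a] = (-18)·(16/5)/4 - (-18) = 18/5 kN·m
Superposition: M = Σ M_i = 62/15 kN·m ≈ 4.133333 kN·m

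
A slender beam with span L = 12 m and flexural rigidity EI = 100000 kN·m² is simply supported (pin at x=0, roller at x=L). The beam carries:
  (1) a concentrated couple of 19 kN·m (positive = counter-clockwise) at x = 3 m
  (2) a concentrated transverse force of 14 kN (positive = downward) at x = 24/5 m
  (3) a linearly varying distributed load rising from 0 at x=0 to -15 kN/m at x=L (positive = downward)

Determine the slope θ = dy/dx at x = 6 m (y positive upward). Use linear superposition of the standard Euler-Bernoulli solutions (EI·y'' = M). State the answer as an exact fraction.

Load 1 — applied couple M₀=19 kN·m at a=3 m (b=L-a=9):
  θ_1 = (M₀x²/(2L)-M₀(x-a)+C₁)/EI  [x>a] with C₁=M₀(3b²-L²)/(6L)=209/8 = (19·6²/(2·12)-19·(6-3)+(209/8))/100000 = -19/800000 rad
Load 2 — point force P=14 kN at a=24/5 m (b=L-a=36/5):
  θ_2 = -Pa(2L²-6Lx+3x²+a²)/(6LEI)  [x>a] = -14·(24/5)·(2·12²-6·12·6+3·6²+(24/5)²)/(6·12·100000) = 189/1562500 rad
Load 3 — triangular load w₀=-15 kN/m (0→w₀ over full span):
  θ_3 = -w₀(7L⁴-30L²x²+15x⁴)/(360LEI) = -(-15)·(7·12⁴-30·12²·6²+15·6⁴)/(360·12·100000) = 63/200000 rad
Superposition: θ = Σ θ_i = 41221/100000000 rad ≈ 0.000412 rad

θ(6) = 41221/100000000 rad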